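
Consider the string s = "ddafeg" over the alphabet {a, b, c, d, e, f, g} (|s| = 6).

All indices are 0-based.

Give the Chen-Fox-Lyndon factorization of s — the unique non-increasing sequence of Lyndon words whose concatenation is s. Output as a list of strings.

emit factor 1: 'd' (i=0, period=1)
emit factor 2: 'd' (i=1, period=1)
emit factor 3: 'afeg' (i=2, period=4)

["d", "d", "afeg"]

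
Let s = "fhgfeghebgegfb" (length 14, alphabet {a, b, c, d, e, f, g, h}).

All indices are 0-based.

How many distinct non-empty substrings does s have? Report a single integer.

rank→(start, suffix):
  0 → (13, 'b')
  1 → (8, 'bgegfb')
  2 → (7, 'ebgegfb')
  3 → (10, 'egfb')
  4 → (4, 'eghebgegfb')
  5 → (12, 'fb')
  6 → (3, 'feghebgegfb')
  7 → (0, 'fhgfeghebgegfb')
  8 → (9, 'gegfb')
  9 → (11, 'gfb')
  10 → (2, 'gfeghebgegfb')
  11 → (5, 'ghebgegfb')
  12 → (6, 'hebgegfb')
  13 → (1, 'hgfeghebgegfb')

SA = [13, 8, 7, 10, 4, 12, 3, 0, 9, 11, 2, 5, 6, 1]
rank  pair      lcp
   1  s[13:],s[8:]  1  'b'
   2  s[8:],s[7:]  0  ''
   3  s[7:],s[10:]  1  'e'
   4  s[10:],s[4:]  2  'eg'
   5  s[4:],s[12:]  0  ''
   6  s[12:],s[3:]  1  'f'
   7  s[3:],s[0:]  1  'f'
   8  s[0:],s[9:]  0  ''
   9  s[9:],s[11:]  1  'g'
  10  s[11:],s[2:]  2  'gf'
  11  s[2:],s[5:]  1  'g'
  12  s[5:],s[6:]  0  ''
  13  s[6:],s[1:]  1  'h'

n(n+1)/2 = 14·15/2 = 105
Σ LCP = 0 + 1 + 0 + 1 + 2 + 0 + 1 + 1 + 0 + 1 + 2 + 1 + 0 + 1 = 11
distinct = 105 − 11 = 94

94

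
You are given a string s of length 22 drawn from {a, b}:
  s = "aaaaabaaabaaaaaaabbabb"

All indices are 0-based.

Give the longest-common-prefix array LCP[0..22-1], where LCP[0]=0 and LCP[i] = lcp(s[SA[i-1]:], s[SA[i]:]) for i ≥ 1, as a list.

rank | idx | suffix
   0 |  10 | aaaaaaabbabb
   1 |  11 | aaaaaabbabb
   2 |   0 | aaaaabaaabaaaaaaabbabb
   3 |  12 | aaaaabbabb
   4 |   1 | aaaabaaabaaaaaaabbabb
   5 |  13 | aaaabbabb
   6 |   6 | aaabaaaaaaabbabb
   7 |   2 | aaabaaabaaaaaaabbabb
   8 |  14 | aaabbabb
   9 |   7 | aabaaaaaaabbabb
  10 |   3 | aabaaabaaaaaaabbabb
  11 |  15 | aabbabb
  12 |   8 | abaaaaaaabbabb
  13 |   4 | abaaabaaaaaaabbabb
  14 |  19 | abb
  15 |  16 | abbabb
  16 |  21 | b
  17 |   9 | baaaaaaabbabb
  18 |   5 | baaabaaaaaaabbabb
  19 |  18 | babb
  20 |  20 | bb
  21 |  17 | bbabb

SA = [10, 11, 0, 12, 1, 13, 6, 2, 14, 7, 3, 15, 8, 4, 19, 16, 21, 9, 5, 18, 20, 17]
i: (SA[i-1],SA[i]) lcp shared
  1: (10,11) 6 'aaaaaa'
  2: (11,0) 5 'aaaaa'
  3: (0,12) 6 'aaaaab'
  4: (12,1) 4 'aaaa'
  5: (1,13) 5 'aaaab'
  6: (13,6) 3 'aaa'
  7: (6,2) 7 'aaabaaa'
  8: (2,14) 4 'aaab'
  9: (14,7) 2 'aa'
  10: (7,3) 6 'aabaaa'
  11: (3,15) 3 'aab'
  12: (15,8) 1 'a'
  13: (8,4) 5 'abaaa'
  14: (4,19) 2 'ab'
  15: (19,16) 3 'abb'
  16: (16,21) 0 ''
  17: (21,9) 1 'b'
  18: (9,5) 4 'baaa'
  19: (5,18) 2 'ba'
  20: (18,20) 1 'b'
  21: (20,17) 2 'bb'

[0, 6, 5, 6, 4, 5, 3, 7, 4, 2, 6, 3, 1, 5, 2, 3, 0, 1, 4, 2, 1, 2]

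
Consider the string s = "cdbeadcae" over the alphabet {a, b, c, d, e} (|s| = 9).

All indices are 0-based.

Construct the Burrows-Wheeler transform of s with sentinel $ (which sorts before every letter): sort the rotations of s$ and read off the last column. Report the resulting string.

rank  rotation    last
    0  $cdbeadcae  e
    1  adcae$cdbe  e
    2  ae$cdbeadc  c
    3  beadcae$cd  d
    4  cae$cdbead  d
    5  cdbeadcae$  $
    6  dbeadcae$c  c
    7  dcae$cdbea  a
    8  e$cdbeadca  a
    9  eadcae$cdb  b

eecdd$caab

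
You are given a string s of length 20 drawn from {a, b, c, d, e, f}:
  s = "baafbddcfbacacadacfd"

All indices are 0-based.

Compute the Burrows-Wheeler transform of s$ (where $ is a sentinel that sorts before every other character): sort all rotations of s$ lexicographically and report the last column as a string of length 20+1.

rank  rotation               last
    0  $baafbddcfbacacadacfd  d
    1  aafbddcfbacacadacfd$b  b
    2  acacadacfd$baafbddcfb  b
    3  acadacfd$baafbddcfbac  c
    4  acfd$baafbddcfbacacad  d
    5  adacfd$baafbddcfbacac  c
    6  afbddcfbacacadacfd$ba  a
    7  baafbddcfbacacadacfd$  $
    8  bacacadacfd$baafbddcf  f
    9  bddcfbacacadacfd$baaf  f
   10  cacadacfd$baafbddcfba  a
   11  cadacfd$baafbddcfbaca  a
   12  cfbacacadacfd$baafbdd  d
   13  cfd$baafbddcfbacacada  a
   14  d$baafbddcfbacacadacf  f
   15  dacfd$baafbddcfbacaca  a
   16  dcfbacacadacfd$baafbd  d
   17  ddcfbacacadacfd$baafb  b
   18  fbacacadacfd$baafbddc  c
   19  fbddcfbacacadacfd$baa  a
   20  fd$baafbddcfbacacadac  c

dbbcdca$ffaadafadbcac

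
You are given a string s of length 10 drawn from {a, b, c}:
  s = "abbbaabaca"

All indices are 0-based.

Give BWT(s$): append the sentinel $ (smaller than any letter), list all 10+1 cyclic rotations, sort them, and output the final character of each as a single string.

acba$bbabaa

rank  rotation     last
    0  $abbbaabaca  a
    1  a$abbbaabac  c
    2  aabaca$abbb  b
    3  abaca$abbba  a
    4  abbbaabaca$  $
    5  aca$abbbaab  b
    6  baabaca$abb  b
    7  baca$abbbaa  a
    8  bbaabaca$ab  b
    9  bbbaabaca$a  a
   10  ca$abbbaaba  a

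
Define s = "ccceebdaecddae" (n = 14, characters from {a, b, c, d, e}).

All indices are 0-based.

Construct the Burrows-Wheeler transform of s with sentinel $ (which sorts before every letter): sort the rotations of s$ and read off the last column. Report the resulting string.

edde$cecdbcaeac

rank  rotation         last
    0  $ccceebdaecddae  e
    1  ae$ccceebdaecdd  d
    2  aecddae$ccceebd  d
    3  bdaecddae$cccee  e
    4  ccceebdaecddae$  $
    5  cceebdaecddae$c  c
    6  cddae$ccceebdae  e
    7  ceebdaecddae$cc  c
    8  dae$ccceebdaecd  d
    9  daecddae$ccceeb  b
   10  ddae$ccceebdaec  c
   11  e$ccceebdaecdda  a
   12  ebdaecddae$ccce  e
   13  ecddae$ccceebda  a
   14  eebdaecddae$ccc  c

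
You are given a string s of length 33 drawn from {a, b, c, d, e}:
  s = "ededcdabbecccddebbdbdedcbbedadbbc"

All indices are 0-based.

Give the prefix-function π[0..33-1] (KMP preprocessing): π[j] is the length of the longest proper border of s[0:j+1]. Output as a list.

[0, 0, 1, 2, 0, 0, 0, 0, 0, 1, 0, 0, 0, 0, 0, 1, 0, 0, 0, 0, 0, 1, 2, 0, 0, 0, 1, 2, 0, 0, 0, 0, 0]

π[0] = 0
j=1 s[j]='d': π[1]=0 (border '')
j=2 s[j]='e': π[2]=1 (border 'e')
j=3 s[j]='d': π[3]=2 (border 'ed')
j=4 s[j]='c': k: 2→0; π[4]=0 (border '')
j=5 s[j]='d': π[5]=0 (border '')
j=6 s[j]='a': π[6]=0 (border '')
j=7 s[j]='b': π[7]=0 (border '')
j=8 s[j]='b': π[8]=0 (border '')
j=9 s[j]='e': π[9]=1 (border 'e')
j=10 s[j]='c': k: 1→0; π[10]=0 (border '')
j=11 s[j]='c': π[11]=0 (border '')
j=12 s[j]='c': π[12]=0 (border '')
j=13 s[j]='d': π[13]=0 (border '')
j=14 s[j]='d': π[14]=0 (border '')
j=15 s[j]='e': π[15]=1 (border 'e')
j=16 s[j]='b': k: 1→0; π[16]=0 (border '')
j=17 s[j]='b': π[17]=0 (border '')
j=18 s[j]='d': π[18]=0 (border '')
j=19 s[j]='b': π[19]=0 (border '')
j=20 s[j]='d': π[20]=0 (border '')
j=21 s[j]='e': π[21]=1 (border 'e')
j=22 s[j]='d': π[22]=2 (border 'ed')
j=23 s[j]='c': k: 2→0; π[23]=0 (border '')
j=24 s[j]='b': π[24]=0 (border '')
j=25 s[j]='b': π[25]=0 (border '')
j=26 s[j]='e': π[26]=1 (border 'e')
j=27 s[j]='d': π[27]=2 (border 'ed')
j=28 s[j]='a': k: 2→0; π[28]=0 (border '')
j=29 s[j]='d': π[29]=0 (border '')
j=30 s[j]='b': π[30]=0 (border '')
j=31 s[j]='b': π[31]=0 (border '')
j=32 s[j]='c': π[32]=0 (border '')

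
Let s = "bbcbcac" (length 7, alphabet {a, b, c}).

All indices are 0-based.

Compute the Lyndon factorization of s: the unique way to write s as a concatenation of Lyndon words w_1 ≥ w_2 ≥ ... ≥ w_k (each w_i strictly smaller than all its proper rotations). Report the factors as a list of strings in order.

["bbcbc", "ac"]

emit factor 1: 'bbcbc' (i=0, period=5)
emit factor 2: 'ac' (i=5, period=2)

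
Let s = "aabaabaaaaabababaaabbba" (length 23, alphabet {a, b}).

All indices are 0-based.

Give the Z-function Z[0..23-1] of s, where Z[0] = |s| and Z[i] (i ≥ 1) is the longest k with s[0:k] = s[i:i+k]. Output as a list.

Z[0]=23
i=1: i≥r, start 0; Z[1]=1 scan→box=[1,2)
i=2: i≥r, start 0; Z[2]=0
i=3: i≥r, start 0; Z[3]=5 scan→box=[3,8)
i=4: min(r-i=4, Z[1]=1)=1; Z[4]=1
i=5: min(r-i=3, Z[2]=0)=0; Z[5]=0
i=6: min(r-i=2, Z[3]=5)=2; Z[6]=2
i=7: min(r-i=1, Z[4]=1)=1; Z[7]=2 scan→box=[7,9)
i=8: min(r-i=1, Z[1]=1)=1; Z[8]=2 scan→box=[8,10)
i=9: min(r-i=1, Z[1]=1)=1; Z[9]=4 scan→box=[9,13)
i=10: min(r-i=3, Z[1]=1)=1; Z[10]=1
i=11: min(r-i=2, Z[2]=0)=0; Z[11]=0
i=12: min(r-i=1, Z[3]=5)=1; Z[12]=1
i=13: i≥r, start 0; Z[13]=0
i=14: i≥r, start 0; Z[14]=1 scan→box=[14,15)
i=15: i≥r, start 0; Z[15]=0
i=16: i≥r, start 0; Z[16]=2 scan→box=[16,18)
i=17: min(r-i=1, Z[1]=1)=1; Z[17]=3 scan→box=[17,20)
i=18: min(r-i=2, Z[1]=1)=1; Z[18]=1
i=19: min(r-i=1, Z[2]=0)=0; Z[19]=0
i=20: i≥r, start 0; Z[20]=0
i=21: i≥r, start 0; Z[21]=0
i=22: i≥r, start 0; Z[22]=1 scan→box=[22,23)

[23, 1, 0, 5, 1, 0, 2, 2, 2, 4, 1, 0, 1, 0, 1, 0, 2, 3, 1, 0, 0, 0, 1]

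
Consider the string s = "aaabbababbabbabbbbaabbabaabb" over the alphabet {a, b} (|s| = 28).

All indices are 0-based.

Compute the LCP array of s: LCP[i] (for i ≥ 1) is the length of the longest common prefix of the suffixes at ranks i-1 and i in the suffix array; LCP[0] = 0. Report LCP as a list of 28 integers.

[0, 2, 4, 7, 1, 3, 2, 3, 6, 5, 6, 3, 0, 1, 5, 2, 4, 3, 7, 4, 1, 2, 3, 5, 4, 5, 2, 3]

rank | idx | suffix
   0 |   0 | aaabbababbabbabbbbaabbabaabb
   1 |  24 | aabb
   2 |  18 | aabbabaabb
   3 |   1 | aabbababbabbabbbbaabbabaabb
   4 |  22 | abaabb
   5 |   5 | ababbabbabbbbaabbabaabb
   6 |  25 | abb
   7 |  19 | abbabaabb
   8 |   2 | abbababbabbabbbbaabbabaabb
   9 |   7 | abbabbabbbbaabbabaabb
  10 |  10 | abbabbbbaabbabaabb
  11 |  13 | abbbbaabbabaabb
  12 |  27 | b
  13 |  23 | baabb
  14 |  17 | baabbabaabb
  15 |  21 | babaabb
  16 |   4 | bababbabbabbbbaabbabaabb
  17 |   6 | babbabbabbbbaabbabaabb
  18 |   9 | babbabbbbaabbabaabb
  19 |  12 | babbbbaabbabaabb
  20 |  26 | bb
  21 |  16 | bbaabbabaabb
  22 |  20 | bbabaabb
  23 |   3 | bbababbabbabbbbaabbabaabb
  24 |   8 | bbabbabbbbaabbabaabb
  25 |  11 | bbabbbbaabbabaabb
  26 |  15 | bbbaabbabaabb
  27 |  14 | bbbbaabbabaabb

SA = [0, 24, 18, 1, 22, 5, 25, 19, 2, 7, 10, 13, 27, 23, 17, 21, 4, 6, 9, 12, 26, 16, 20, 3, 8, 11, 15, 14]
i: (SA[i-1],SA[i]) lcp shared
  1: (0,24) 2 'aa'
  2: (24,18) 4 'aabb'
  3: (18,1) 7 'aabbaba'
  4: (1,22) 1 'a'
  5: (22,5) 3 'aba'
  6: (5,25) 2 'ab'
  7: (25,19) 3 'abb'
  8: (19,2) 6 'abbaba'
  9: (2,7) 5 'abbab'
  10: (7,10) 6 'abbabb'
  11: (10,13) 3 'abb'
  12: (13,27) 0 ''
  13: (27,23) 1 'b'
  14: (23,17) 5 'baabb'
  15: (17,21) 2 'ba'
  16: (21,4) 4 'baba'
  17: (4,6) 3 'bab'
  18: (6,9) 7 'babbabb'
  19: (9,12) 4 'babb'
  20: (12,26) 1 'b'
  21: (26,16) 2 'bb'
  22: (16,20) 3 'bba'
  23: (20,3) 5 'bbaba'
  24: (3,8) 4 'bbab'
  25: (8,11) 5 'bbabb'
  26: (11,15) 2 'bb'
  27: (15,14) 3 'bbb'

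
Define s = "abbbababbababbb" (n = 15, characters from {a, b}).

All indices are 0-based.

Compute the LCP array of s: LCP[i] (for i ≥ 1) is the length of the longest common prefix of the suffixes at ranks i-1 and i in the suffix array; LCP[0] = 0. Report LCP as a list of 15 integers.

[0, 5, 2, 3, 4, 0, 1, 6, 3, 4, 1, 2, 7, 2, 3]

sorted suffixes:
  #0 SA[0]=4  'ababbababbb'
  #1 SA[1]=9  'ababbb'
  #2 SA[2]=6  'abbababbb'
  #3 SA[3]=11  'abbb'
  #4 SA[4]=0  'abbbababbababbb'
  #5 SA[5]=14  'b'
  #6 SA[6]=3  'bababbababbb'
  #7 SA[7]=8  'bababbb'
  #8 SA[8]=5  'babbababbb'
  #9 SA[9]=10  'babbb'
  #10 SA[10]=13  'bb'
  #11 SA[11]=2  'bbababbababbb'
  #12 SA[12]=7  'bbababbb'
  #13 SA[13]=12  'bbb'
  #14 SA[14]=1  'bbbababbababbb'

SA = [4, 9, 6, 11, 0, 14, 3, 8, 5, 10, 13, 2, 7, 12, 1]
i: (SA[i-1],SA[i]) lcp shared
  1: (4,9) 5 'ababb'
  2: (9,6) 2 'ab'
  3: (6,11) 3 'abb'
  4: (11,0) 4 'abbb'
  5: (0,14) 0 ''
  6: (14,3) 1 'b'
  7: (3,8) 6 'bababb'
  8: (8,5) 3 'bab'
  9: (5,10) 4 'babb'
  10: (10,13) 1 'b'
  11: (13,2) 2 'bb'
  12: (2,7) 7 'bbababb'
  13: (7,12) 2 'bb'
  14: (12,1) 3 'bbb'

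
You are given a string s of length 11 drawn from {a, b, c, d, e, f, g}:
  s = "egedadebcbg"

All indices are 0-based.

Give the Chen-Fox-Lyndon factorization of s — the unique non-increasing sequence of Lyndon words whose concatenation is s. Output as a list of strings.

emit factor 1: 'eg' (i=0, period=2)
emit factor 2: 'e' (i=2, period=1)
emit factor 3: 'd' (i=3, period=1)
emit factor 4: 'adebcbg' (i=4, period=7)

["eg", "e", "d", "adebcbg"]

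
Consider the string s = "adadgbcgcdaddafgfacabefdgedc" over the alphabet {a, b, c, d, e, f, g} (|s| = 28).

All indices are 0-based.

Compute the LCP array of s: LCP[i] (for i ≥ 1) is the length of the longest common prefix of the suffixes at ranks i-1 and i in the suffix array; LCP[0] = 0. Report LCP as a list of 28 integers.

[0, 1, 1, 2, 2, 1, 0, 1, 0, 1, 1, 1, 0, 3, 2, 1, 1, 1, 2, 0, 1, 0, 1, 1, 0, 1, 1, 1]

rank→(start, suffix):
  0 → (19, 'abefdgedc')
  1 → (17, 'acabefdgedc')
  2 → (0, 'adadgbcgcdaddafgfacabefdgedc')
  3 → (10, 'addafgfacabefdgedc')
  4 → (2, 'adgbcgcdaddafgfacabefdgedc')
  5 → (13, 'afgfacabefdgedc')
  6 → (5, 'bcgcdaddafgfacabefdgedc')
  7 → (20, 'befdgedc')
  8 → (27, 'c')
  9 → (18, 'cabefdgedc')
  10 → (8, 'cdaddafgfacabefdgedc')
  11 → (6, 'cgcdaddafgfacabefdgedc')
  12 → (9, 'daddafgfacabefdgedc')
  13 → (1, 'dadgbcgcdaddafgfacabefdgedc')
  14 → (12, 'dafgfacabefdgedc')
  15 → (26, 'dc')
  16 → (11, 'ddafgfacabefdgedc')
  17 → (3, 'dgbcgcdaddafgfacabefdgedc')
  18 → (23, 'dgedc')
  19 → (25, 'edc')
  20 → (21, 'efdgedc')
  21 → (16, 'facabefdgedc')
  22 → (22, 'fdgedc')
  23 → (14, 'fgfacabefdgedc')
  24 → (4, 'gbcgcdaddafgfacabefdgedc')
  25 → (7, 'gcdaddafgfacabefdgedc')
  26 → (24, 'gedc')
  27 → (15, 'gfacabefdgedc')

SA = [19, 17, 0, 10, 2, 13, 5, 20, 27, 18, 8, 6, 9, 1, 12, 26, 11, 3, 23, 25, 21, 16, 22, 14, 4, 7, 24, 15]
i: (SA[i-1],SA[i]) lcp shared
  1: (19,17) 1 'a'
  2: (17,0) 1 'a'
  3: (0,10) 2 'ad'
  4: (10,2) 2 'ad'
  5: (2,13) 1 'a'
  6: (13,5) 0 ''
  7: (5,20) 1 'b'
  8: (20,27) 0 ''
  9: (27,18) 1 'c'
  10: (18,8) 1 'c'
  11: (8,6) 1 'c'
  12: (6,9) 0 ''
  13: (9,1) 3 'dad'
  14: (1,12) 2 'da'
  15: (12,26) 1 'd'
  16: (26,11) 1 'd'
  17: (11,3) 1 'd'
  18: (3,23) 2 'dg'
  19: (23,25) 0 ''
  20: (25,21) 1 'e'
  21: (21,16) 0 ''
  22: (16,22) 1 'f'
  23: (22,14) 1 'f'
  24: (14,4) 0 ''
  25: (4,7) 1 'g'
  26: (7,24) 1 'g'
  27: (24,15) 1 'g'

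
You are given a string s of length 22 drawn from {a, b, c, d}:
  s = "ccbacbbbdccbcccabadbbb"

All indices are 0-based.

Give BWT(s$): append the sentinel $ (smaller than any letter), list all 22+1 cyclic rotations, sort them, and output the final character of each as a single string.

bcbbbcabdcbcbccacc$dbab

rank  rotation                 last
    0  $ccbacbbbdccbcccabadbbb  b
    1  abadbbb$ccbacbbbdccbccc  c
    2  acbbbdccbcccabadbbb$ccb  b
    3  adbbb$ccbacbbbdccbcccab  b
    4  b$ccbacbbbdccbcccabadbb  b
    5  bacbbbdccbcccabadbbb$cc  c
    6  badbbb$ccbacbbbdccbccca  a
    7  bb$ccbacbbbdccbcccabadb  b
    8  bbb$ccbacbbbdccbcccabad  d
    9  bbbdccbcccabadbbb$ccbac  c
   10  bbdccbcccabadbbb$ccbacb  b
   11  bcccabadbbb$ccbacbbbdcc  c
   12  bdccbcccabadbbb$ccbacbb  b
   13  cabadbbb$ccbacbbbdccbcc  c
   14  cbacbbbdccbcccabadbbb$c  c
   15  cbbbdccbcccabadbbb$ccba  a
   16  cbcccabadbbb$ccbacbbbdc  c
   17  ccabadbbb$ccbacbbbdccbc  c
   18  ccbacbbbdccbcccabadbbb$  $
   19  ccbcccabadbbb$ccbacbbbd  d
   20  cccabadbbb$ccbacbbbdccb  b
   21  dbbb$ccbacbbbdccbcccaba  a
   22  dccbcccabadbbb$ccbacbbb  b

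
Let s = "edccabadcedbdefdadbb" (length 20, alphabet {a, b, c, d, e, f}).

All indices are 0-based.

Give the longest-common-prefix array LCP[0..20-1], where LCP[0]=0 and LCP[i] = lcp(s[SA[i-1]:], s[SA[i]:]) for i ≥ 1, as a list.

[0, 1, 2, 0, 1, 1, 1, 0, 1, 1, 0, 1, 2, 1, 2, 1, 0, 2, 1, 0]

sorted suffixes:
  #0 SA[0]=4  'abadcedbdefdadbb'
  #1 SA[1]=16  'adbb'
  #2 SA[2]=6  'adcedbdefdadbb'
  #3 SA[3]=19  'b'
  #4 SA[4]=5  'badcedbdefdadbb'
  #5 SA[5]=18  'bb'
  #6 SA[6]=11  'bdefdadbb'
  #7 SA[7]=3  'cabadcedbdefdadbb'
  #8 SA[8]=2  'ccabadcedbdefdadbb'
  #9 SA[9]=8  'cedbdefdadbb'
  #10 SA[10]=15  'dadbb'
  #11 SA[11]=17  'dbb'
  #12 SA[12]=10  'dbdefdadbb'
  #13 SA[13]=1  'dccabadcedbdefdadbb'
  #14 SA[14]=7  'dcedbdefdadbb'
  #15 SA[15]=12  'defdadbb'
  #16 SA[16]=9  'edbdefdadbb'
  #17 SA[17]=0  'edccabadcedbdefdadbb'
  #18 SA[18]=13  'efdadbb'
  #19 SA[19]=14  'fdadbb'

SA = [4, 16, 6, 19, 5, 18, 11, 3, 2, 8, 15, 17, 10, 1, 7, 12, 9, 0, 13, 14]
i: (SA[i-1],SA[i]) lcp shared
  1: (4,16) 1 'a'
  2: (16,6) 2 'ad'
  3: (6,19) 0 ''
  4: (19,5) 1 'b'
  5: (5,18) 1 'b'
  6: (18,11) 1 'b'
  7: (11,3) 0 ''
  8: (3,2) 1 'c'
  9: (2,8) 1 'c'
  10: (8,15) 0 ''
  11: (15,17) 1 'd'
  12: (17,10) 2 'db'
  13: (10,1) 1 'd'
  14: (1,7) 2 'dc'
  15: (7,12) 1 'd'
  16: (12,9) 0 ''
  17: (9,0) 2 'ed'
  18: (0,13) 1 'e'
  19: (13,14) 0 ''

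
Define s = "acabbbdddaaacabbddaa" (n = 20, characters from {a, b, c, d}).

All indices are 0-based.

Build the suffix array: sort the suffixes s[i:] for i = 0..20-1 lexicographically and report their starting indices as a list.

[19, 18, 9, 10, 2, 13, 0, 11, 3, 14, 4, 15, 5, 1, 12, 17, 8, 16, 7, 6]

rank | idx | suffix
   0 |  19 | a
   1 |  18 | aa
   2 |   9 | aaacabbddaa
   3 |  10 | aacabbddaa
   4 |   2 | abbbdddaaacabbddaa
   5 |  13 | abbddaa
   6 |   0 | acabbbdddaaacabbddaa
   7 |  11 | acabbddaa
   8 |   3 | bbbdddaaacabbddaa
   9 |  14 | bbddaa
  10 |   4 | bbdddaaacabbddaa
  11 |  15 | bddaa
  12 |   5 | bdddaaacabbddaa
  13 |   1 | cabbbdddaaacabbddaa
  14 |  12 | cabbddaa
  15 |  17 | daa
  16 |   8 | daaacabbddaa
  17 |  16 | ddaa
  18 |   7 | ddaaacabbddaa
  19 |   6 | dddaaacabbddaa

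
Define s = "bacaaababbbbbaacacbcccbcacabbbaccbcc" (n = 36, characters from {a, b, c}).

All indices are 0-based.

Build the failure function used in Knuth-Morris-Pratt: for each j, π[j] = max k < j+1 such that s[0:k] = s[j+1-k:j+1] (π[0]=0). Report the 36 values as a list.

[0, 0, 0, 0, 0, 0, 1, 2, 1, 1, 1, 1, 1, 2, 0, 0, 0, 0, 1, 0, 0, 0, 1, 0, 0, 0, 0, 1, 1, 1, 2, 3, 0, 1, 0, 0]

π[0] = 0
j=1 s[j]='a': π[1]=0 (border '')
j=2 s[j]='c': π[2]=0 (border '')
j=3 s[j]='a': π[3]=0 (border '')
j=4 s[j]='a': π[4]=0 (border '')
j=5 s[j]='a': π[5]=0 (border '')
j=6 s[j]='b': π[6]=1 (border 'b')
j=7 s[j]='a': π[7]=2 (border 'ba')
j=8 s[j]='b': k: 2→0; π[8]=1 (border 'b')
j=9 s[j]='b': k: 1→0; π[9]=1 (border 'b')
j=10 s[j]='b': k: 1→0; π[10]=1 (border 'b')
j=11 s[j]='b': k: 1→0; π[11]=1 (border 'b')
j=12 s[j]='b': k: 1→0; π[12]=1 (border 'b')
j=13 s[j]='a': π[13]=2 (border 'ba')
j=14 s[j]='a': k: 2→0; π[14]=0 (border '')
j=15 s[j]='c': π[15]=0 (border '')
j=16 s[j]='a': π[16]=0 (border '')
j=17 s[j]='c': π[17]=0 (border '')
j=18 s[j]='b': π[18]=1 (border 'b')
j=19 s[j]='c': k: 1→0; π[19]=0 (border '')
j=20 s[j]='c': π[20]=0 (border '')
j=21 s[j]='c': π[21]=0 (border '')
j=22 s[j]='b': π[22]=1 (border 'b')
j=23 s[j]='c': k: 1→0; π[23]=0 (border '')
j=24 s[j]='a': π[24]=0 (border '')
j=25 s[j]='c': π[25]=0 (border '')
j=26 s[j]='a': π[26]=0 (border '')
j=27 s[j]='b': π[27]=1 (border 'b')
j=28 s[j]='b': k: 1→0; π[28]=1 (border 'b')
j=29 s[j]='b': k: 1→0; π[29]=1 (border 'b')
j=30 s[j]='a': π[30]=2 (border 'ba')
j=31 s[j]='c': π[31]=3 (border 'bac')
j=32 s[j]='c': k: 3→0; π[32]=0 (border '')
j=33 s[j]='b': π[33]=1 (border 'b')
j=34 s[j]='c': k: 1→0; π[34]=0 (border '')
j=35 s[j]='c': π[35]=0 (border '')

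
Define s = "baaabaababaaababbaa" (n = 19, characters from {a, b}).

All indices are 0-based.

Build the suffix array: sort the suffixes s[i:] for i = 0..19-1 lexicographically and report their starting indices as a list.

[18, 17, 1, 10, 2, 5, 11, 8, 3, 6, 12, 14, 16, 0, 9, 4, 7, 13, 15]

sorted suffixes:
  #0 SA[0]=18  'a'
  #1 SA[1]=17  'aa'
  #2 SA[2]=1  'aaabaababaaababbaa'
  #3 SA[3]=10  'aaababbaa'
  #4 SA[4]=2  'aabaababaaababbaa'
  #5 SA[5]=5  'aababaaababbaa'
  #6 SA[6]=11  'aababbaa'
  #7 SA[7]=8  'abaaababbaa'
  #8 SA[8]=3  'abaababaaababbaa'
  #9 SA[9]=6  'ababaaababbaa'
  #10 SA[10]=12  'ababbaa'
  #11 SA[11]=14  'abbaa'
  #12 SA[12]=16  'baa'
  #13 SA[13]=0  'baaabaababaaababbaa'
  #14 SA[14]=9  'baaababbaa'
  #15 SA[15]=4  'baababaaababbaa'
  #16 SA[16]=7  'babaaababbaa'
  #17 SA[17]=13  'babbaa'
  #18 SA[18]=15  'bbaa'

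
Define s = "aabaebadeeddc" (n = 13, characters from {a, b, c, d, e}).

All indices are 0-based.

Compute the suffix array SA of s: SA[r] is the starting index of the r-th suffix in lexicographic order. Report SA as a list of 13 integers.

[0, 1, 6, 3, 5, 2, 12, 11, 10, 7, 4, 9, 8]

sorted suffixes:
  #0 SA[0]=0  'aabaebadeeddc'
  #1 SA[1]=1  'abaebadeeddc'
  #2 SA[2]=6  'adeeddc'
  #3 SA[3]=3  'aebadeeddc'
  #4 SA[4]=5  'badeeddc'
  #5 SA[5]=2  'baebadeeddc'
  #6 SA[6]=12  'c'
  #7 SA[7]=11  'dc'
  #8 SA[8]=10  'ddc'
  #9 SA[9]=7  'deeddc'
  #10 SA[10]=4  'ebadeeddc'
  #11 SA[11]=9  'eddc'
  #12 SA[12]=8  'eeddc'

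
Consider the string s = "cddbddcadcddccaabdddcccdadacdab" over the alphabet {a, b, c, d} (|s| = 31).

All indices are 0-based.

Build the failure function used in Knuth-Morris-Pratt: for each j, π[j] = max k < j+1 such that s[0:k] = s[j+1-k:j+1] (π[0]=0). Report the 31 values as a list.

π[0] = 0
j=1 s[j]='d': π[1]=0 (border '')
j=2 s[j]='d': π[2]=0 (border '')
j=3 s[j]='b': π[3]=0 (border '')
j=4 s[j]='d': π[4]=0 (border '')
j=5 s[j]='d': π[5]=0 (border '')
j=6 s[j]='c': π[6]=1 (border 'c')
j=7 s[j]='a': k: 1→0; π[7]=0 (border '')
j=8 s[j]='d': π[8]=0 (border '')
j=9 s[j]='c': π[9]=1 (border 'c')
j=10 s[j]='d': π[10]=2 (border 'cd')
j=11 s[j]='d': π[11]=3 (border 'cdd')
j=12 s[j]='c': k: 3→0; π[12]=1 (border 'c')
j=13 s[j]='c': k: 1→0; π[13]=1 (border 'c')
j=14 s[j]='a': k: 1→0; π[14]=0 (border '')
j=15 s[j]='a': π[15]=0 (border '')
j=16 s[j]='b': π[16]=0 (border '')
j=17 s[j]='d': π[17]=0 (border '')
j=18 s[j]='d': π[18]=0 (border '')
j=19 s[j]='d': π[19]=0 (border '')
j=20 s[j]='c': π[20]=1 (border 'c')
j=21 s[j]='c': k: 1→0; π[21]=1 (border 'c')
j=22 s[j]='c': k: 1→0; π[22]=1 (border 'c')
j=23 s[j]='d': π[23]=2 (border 'cd')
j=24 s[j]='a': k: 2→0; π[24]=0 (border '')
j=25 s[j]='d': π[25]=0 (border '')
j=26 s[j]='a': π[26]=0 (border '')
j=27 s[j]='c': π[27]=1 (border 'c')
j=28 s[j]='d': π[28]=2 (border 'cd')
j=29 s[j]='a': k: 2→0; π[29]=0 (border '')
j=30 s[j]='b': π[30]=0 (border '')

[0, 0, 0, 0, 0, 0, 1, 0, 0, 1, 2, 3, 1, 1, 0, 0, 0, 0, 0, 0, 1, 1, 1, 2, 0, 0, 0, 1, 2, 0, 0]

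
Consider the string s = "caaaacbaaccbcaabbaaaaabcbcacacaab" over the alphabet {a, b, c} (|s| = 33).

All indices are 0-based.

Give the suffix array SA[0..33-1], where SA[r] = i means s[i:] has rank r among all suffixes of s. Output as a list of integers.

[17, 18, 1, 19, 2, 30, 13, 20, 3, 7, 31, 14, 21, 28, 26, 4, 8, 32, 16, 6, 15, 11, 24, 22, 0, 29, 12, 27, 25, 5, 10, 23, 9]

rank | idx | suffix
   0 |  17 | aaaaabcbcacacaab
   1 |  18 | aaaabcbcacacaab
   2 |   1 | aaaacbaaccbcaabbaaaaabcbcacacaab
   3 |  19 | aaabcbcacacaab
   4 |   2 | aaacbaaccbcaabbaaaaabcbcacacaab
   5 |  30 | aab
   6 |  13 | aabbaaaaabcbcacacaab
   7 |  20 | aabcbcacacaab
   8 |   3 | aacbaaccbcaabbaaaaabcbcacacaab
   9 |   7 | aaccbcaabbaaaaabcbcacacaab
  10 |  31 | ab
  11 |  14 | abbaaaaabcbcacacaab
  12 |  21 | abcbcacacaab
  13 |  28 | acaab
  14 |  26 | acacaab
  15 |   4 | acbaaccbcaabbaaaaabcbcacacaab
  16 |   8 | accbcaabbaaaaabcbcacacaab
  17 |  32 | b
  18 |  16 | baaaaabcbcacacaab
  19 |   6 | baaccbcaabbaaaaabcbcacacaab
  20 |  15 | bbaaaaabcbcacacaab
  21 |  11 | bcaabbaaaaabcbcacacaab
  22 |  24 | bcacacaab
  23 |  22 | bcbcacacaab
  24 |   0 | caaaacbaaccbcaabbaaaaabcbcacacaab
  25 |  29 | caab
  26 |  12 | caabbaaaaabcbcacacaab
  27 |  27 | cacaab
  28 |  25 | cacacaab
  29 |   5 | cbaaccbcaabbaaaaabcbcacacaab
  30 |  10 | cbcaabbaaaaabcbcacacaab
  31 |  23 | cbcacacaab
  32 |   9 | ccbcaabbaaaaabcbcacacaab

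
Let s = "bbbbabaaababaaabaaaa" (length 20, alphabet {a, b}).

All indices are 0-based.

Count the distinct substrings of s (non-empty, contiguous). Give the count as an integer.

148

rank | idx | suffix
   0 |  19 | a
   1 |  18 | aa
   2 |  17 | aaa
   3 |  16 | aaaa
   4 |  12 | aaabaaaa
   5 |   6 | aaababaaabaaaa
   6 |  13 | aabaaaa
   7 |   7 | aababaaabaaaa
   8 |  14 | abaaaa
   9 |  10 | abaaabaaaa
  10 |   4 | abaaababaaabaaaa
  11 |   8 | ababaaabaaaa
  12 |  15 | baaaa
  13 |  11 | baaabaaaa
  14 |   5 | baaababaaabaaaa
  15 |   9 | babaaabaaaa
  16 |   3 | babaaababaaabaaaa
  17 |   2 | bbabaaababaaabaaaa
  18 |   1 | bbbabaaababaaabaaaa
  19 |   0 | bbbbabaaababaaabaaaa

SA = [19, 18, 17, 16, 12, 6, 13, 7, 14, 10, 4, 8, 15, 11, 5, 9, 3, 2, 1, 0]
[i] adj suffixes → lcp
  [1] 19/18 → 1 ('a')
  [2] 18/17 → 2 ('aa')
  [3] 17/16 → 3 ('aaa')
  [4] 16/12 → 3 ('aaa')
  [5] 12/6 → 5 ('aaaba')
  [6] 6/13 → 2 ('aa')
  [7] 13/7 → 4 ('aaba')
  [8] 7/14 → 1 ('a')
  [9] 14/10 → 5 ('abaaa')
  [10] 10/4 → 7 ('abaaaba')
  [11] 4/8 → 3 ('aba')
  [12] 8/15 → 0 ('')
  [13] 15/11 → 4 ('baaa')
  [14] 11/5 → 6 ('baaaba')
  [15] 5/9 → 2 ('ba')
  [16] 9/3 → 8 ('babaaaba')
  [17] 3/2 → 1 ('b')
  [18] 2/1 → 2 ('bb')
  [19] 1/0 → 3 ('bbb')

n(n+1)/2 = 20·21/2 = 210
Σ LCP = 0 + 1 + 2 + 3 + 3 + 5 + 2 + 4 + 1 + 5 + 7 + 3 + 0 + 4 + 6 + 2 + 8 + 1 + 2 + 3 = 62
distinct = 210 − 62 = 148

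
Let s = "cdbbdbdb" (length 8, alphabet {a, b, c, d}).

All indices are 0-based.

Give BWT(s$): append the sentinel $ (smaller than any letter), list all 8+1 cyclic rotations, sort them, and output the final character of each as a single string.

bdddb$bcb

rank  rotation   last
    0  $cdbbdbdb  b
    1  b$cdbbdbd  d
    2  bbdbdb$cd  d
    3  bdb$cdbbd  d
    4  bdbdb$cdb  b
    5  cdbbdbdb$  $
    6  db$cdbbdb  b
    7  dbbdbdb$c  c
    8  dbdb$cdbb  b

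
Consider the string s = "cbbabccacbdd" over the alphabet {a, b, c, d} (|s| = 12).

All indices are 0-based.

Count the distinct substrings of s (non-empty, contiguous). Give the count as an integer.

69

sorted suffixes:
  #0 SA[0]=3  'abccacbdd'
  #1 SA[1]=7  'acbdd'
  #2 SA[2]=2  'babccacbdd'
  #3 SA[3]=1  'bbabccacbdd'
  #4 SA[4]=4  'bccacbdd'
  #5 SA[5]=9  'bdd'
  #6 SA[6]=6  'cacbdd'
  #7 SA[7]=0  'cbbabccacbdd'
  #8 SA[8]=8  'cbdd'
  #9 SA[9]=5  'ccacbdd'
  #10 SA[10]=11  'd'
  #11 SA[11]=10  'dd'

SA = [3, 7, 2, 1, 4, 9, 6, 0, 8, 5, 11, 10]
rank  pair      lcp
   1  s[3:],s[7:]  1  'a'
   2  s[7:],s[2:]  0  ''
   3  s[2:],s[1:]  1  'b'
   4  s[1:],s[4:]  1  'b'
   5  s[4:],s[9:]  1  'b'
   6  s[9:],s[6:]  0  ''
   7  s[6:],s[0:]  1  'c'
   8  s[0:],s[8:]  2  'cb'
   9  s[8:],s[5:]  1  'c'
  10  s[5:],s[11:]  0  ''
  11  s[11:],s[10:]  1  'd'

n(n+1)/2 = 12·13/2 = 78
Σ LCP = 0 + 1 + 0 + 1 + 1 + 1 + 0 + 1 + 2 + 1 + 0 + 1 = 9
distinct = 78 − 9 = 69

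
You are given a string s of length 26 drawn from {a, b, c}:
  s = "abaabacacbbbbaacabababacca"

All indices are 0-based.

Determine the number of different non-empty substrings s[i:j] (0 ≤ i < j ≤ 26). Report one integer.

298

sorted suffixes:
  #0 SA[0]=25  'a'
  #1 SA[1]=2  'aabacacbbbbaacabababacca'
  #2 SA[2]=13  'aacabababacca'
  #3 SA[3]=0  'abaabacacbbbbaacabababacca'
  #4 SA[4]=16  'abababacca'
  #5 SA[5]=18  'ababacca'
  #6 SA[6]=3  'abacacbbbbaacabababacca'
  #7 SA[7]=20  'abacca'
  #8 SA[8]=14  'acabababacca'
  #9 SA[9]=5  'acacbbbbaacabababacca'
  #10 SA[10]=7  'acbbbbaacabababacca'
  #11 SA[11]=22  'acca'
  #12 SA[12]=1  'baabacacbbbbaacabababacca'
  #13 SA[13]=12  'baacabababacca'
  #14 SA[14]=17  'bababacca'
  #15 SA[15]=19  'babacca'
  #16 SA[16]=4  'bacacbbbbaacabababacca'
  #17 SA[17]=21  'bacca'
  #18 SA[18]=11  'bbaacabababacca'
  #19 SA[19]=10  'bbbaacabababacca'
  #20 SA[20]=9  'bbbbaacabababacca'
  #21 SA[21]=24  'ca'
  #22 SA[22]=15  'cabababacca'
  #23 SA[23]=6  'cacbbbbaacabababacca'
  #24 SA[24]=8  'cbbbbaacabababacca'
  #25 SA[25]=23  'cca'

SA = [25, 2, 13, 0, 16, 18, 3, 20, 14, 5, 7, 22, 1, 12, 17, 19, 4, 21, 11, 10, 9, 24, 15, 6, 8, 23]
i: (SA[i-1],SA[i]) lcp shared
  1: (25,2) 1 'a'
  2: (2,13) 2 'aa'
  3: (13,0) 1 'a'
  4: (0,16) 3 'aba'
  5: (16,18) 5 'ababa'
  6: (18,3) 3 'aba'
  7: (3,20) 4 'abac'
  8: (20,14) 1 'a'
  9: (14,5) 3 'aca'
  10: (5,7) 2 'ac'
  11: (7,22) 2 'ac'
  12: (22,1) 0 ''
  13: (1,12) 3 'baa'
  14: (12,17) 2 'ba'
  15: (17,19) 4 'baba'
  16: (19,4) 2 'ba'
  17: (4,21) 3 'bac'
  18: (21,11) 1 'b'
  19: (11,10) 2 'bb'
  20: (10,9) 3 'bbb'
  21: (9,24) 0 ''
  22: (24,15) 2 'ca'
  23: (15,6) 2 'ca'
  24: (6,8) 1 'c'
  25: (8,23) 1 'c'

n(n+1)/2 = 26·27/2 = 351
Σ LCP = 0 + 1 + 2 + 1 + 3 + 5 + 3 + 4 + 1 + 3 + 2 + 2 + 0 + 3 + 2 + 4 + 2 + 3 + 1 + 2 + 3 + 0 + 2 + 2 + 1 + 1 = 53
distinct = 351 − 53 = 298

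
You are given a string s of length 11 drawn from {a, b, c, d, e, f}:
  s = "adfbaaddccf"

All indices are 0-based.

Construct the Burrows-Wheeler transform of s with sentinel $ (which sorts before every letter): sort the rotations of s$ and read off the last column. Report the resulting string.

rank  rotation      last
    0  $adfbaaddccf  f
    1  aaddccf$adfb  b
    2  addccf$adfba  a
    3  adfbaaddccf$  $
    4  baaddccf$adf  f
    5  ccf$adfbaadd  d
    6  cf$adfbaaddc  c
    7  dccf$adfbaad  d
    8  ddccf$adfbaa  a
    9  dfbaaddccf$a  a
   10  f$adfbaaddcc  c
   11  fbaaddccf$ad  d

fba$fdcdaacd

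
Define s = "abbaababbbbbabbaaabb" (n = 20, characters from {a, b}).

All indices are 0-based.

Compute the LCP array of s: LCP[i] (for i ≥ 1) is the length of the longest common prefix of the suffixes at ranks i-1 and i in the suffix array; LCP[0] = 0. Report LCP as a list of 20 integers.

[0, 2, 3, 1, 2, 3, 5, 3, 0, 1, 3, 2, 4, 1, 2, 4, 3, 2, 3, 4]

rank→(start, suffix):
  0 → (15, 'aaabb')
  1 → (3, 'aababbbbbabbaaabb')
  2 → (16, 'aabb')
  3 → (4, 'ababbbbbabbaaabb')
  4 → (17, 'abb')
  5 → (12, 'abbaaabb')
  6 → (0, 'abbaababbbbbabbaaabb')
  7 → (6, 'abbbbbabbaaabb')
  8 → (19, 'b')
  9 → (14, 'baaabb')
  10 → (2, 'baababbbbbabbaaabb')
  11 → (11, 'babbaaabb')
  12 → (5, 'babbbbbabbaaabb')
  13 → (18, 'bb')
  14 → (13, 'bbaaabb')
  15 → (1, 'bbaababbbbbabbaaabb')
  16 → (10, 'bbabbaaabb')
  17 → (9, 'bbbabbaaabb')
  18 → (8, 'bbbbabbaaabb')
  19 → (7, 'bbbbbabbaaabb')

SA = [15, 3, 16, 4, 17, 12, 0, 6, 19, 14, 2, 11, 5, 18, 13, 1, 10, 9, 8, 7]
i: (SA[i-1],SA[i]) lcp shared
  1: (15,3) 2 'aa'
  2: (3,16) 3 'aab'
  3: (16,4) 1 'a'
  4: (4,17) 2 'ab'
  5: (17,12) 3 'abb'
  6: (12,0) 5 'abbaa'
  7: (0,6) 3 'abb'
  8: (6,19) 0 ''
  9: (19,14) 1 'b'
  10: (14,2) 3 'baa'
  11: (2,11) 2 'ba'
  12: (11,5) 4 'babb'
  13: (5,18) 1 'b'
  14: (18,13) 2 'bb'
  15: (13,1) 4 'bbaa'
  16: (1,10) 3 'bba'
  17: (10,9) 2 'bb'
  18: (9,8) 3 'bbb'
  19: (8,7) 4 'bbbb'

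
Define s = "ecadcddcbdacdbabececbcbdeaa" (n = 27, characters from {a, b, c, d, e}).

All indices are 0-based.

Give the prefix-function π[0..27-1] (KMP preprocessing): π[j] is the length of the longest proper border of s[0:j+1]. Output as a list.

[0, 0, 0, 0, 0, 0, 0, 0, 0, 0, 0, 0, 0, 0, 0, 0, 1, 2, 1, 2, 0, 0, 0, 0, 1, 0, 0]

π[0] = 0
j=1 s[j]='c': π[1]=0 (border '')
j=2 s[j]='a': π[2]=0 (border '')
j=3 s[j]='d': π[3]=0 (border '')
j=4 s[j]='c': π[4]=0 (border '')
j=5 s[j]='d': π[5]=0 (border '')
j=6 s[j]='d': π[6]=0 (border '')
j=7 s[j]='c': π[7]=0 (border '')
j=8 s[j]='b': π[8]=0 (border '')
j=9 s[j]='d': π[9]=0 (border '')
j=10 s[j]='a': π[10]=0 (border '')
j=11 s[j]='c': π[11]=0 (border '')
j=12 s[j]='d': π[12]=0 (border '')
j=13 s[j]='b': π[13]=0 (border '')
j=14 s[j]='a': π[14]=0 (border '')
j=15 s[j]='b': π[15]=0 (border '')
j=16 s[j]='e': π[16]=1 (border 'e')
j=17 s[j]='c': π[17]=2 (border 'ec')
j=18 s[j]='e': k: 2→0; π[18]=1 (border 'e')
j=19 s[j]='c': π[19]=2 (border 'ec')
j=20 s[j]='b': k: 2→0; π[20]=0 (border '')
j=21 s[j]='c': π[21]=0 (border '')
j=22 s[j]='b': π[22]=0 (border '')
j=23 s[j]='d': π[23]=0 (border '')
j=24 s[j]='e': π[24]=1 (border 'e')
j=25 s[j]='a': k: 1→0; π[25]=0 (border '')
j=26 s[j]='a': π[26]=0 (border '')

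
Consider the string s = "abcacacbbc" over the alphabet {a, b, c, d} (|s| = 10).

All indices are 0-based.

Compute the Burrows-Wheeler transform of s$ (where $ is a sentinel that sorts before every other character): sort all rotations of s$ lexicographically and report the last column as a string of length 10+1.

c$cccbabbaa

rank  rotation     last
    0  $abcacacbbc  c
    1  abcacacbbc$  $
    2  acacbbc$abc  c
    3  acbbc$abcac  c
    4  bbc$abcacac  c
    5  bc$abcacacb  b
    6  bcacacbbc$a  a
    7  c$abcacacbb  b
    8  cacacbbc$ab  b
    9  cacbbc$abca  a
   10  cbbc$abcaca  a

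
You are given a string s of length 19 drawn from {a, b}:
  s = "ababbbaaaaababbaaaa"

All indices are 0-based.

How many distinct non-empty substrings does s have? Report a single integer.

140

rank→(start, suffix):
  0 → (18, 'a')
  1 → (17, 'aa')
  2 → (16, 'aaa')
  3 → (15, 'aaaa')
  4 → (6, 'aaaaababbaaaa')
  5 → (7, 'aaaababbaaaa')
  6 → (8, 'aaababbaaaa')
  7 → (9, 'aababbaaaa')
  8 → (10, 'ababbaaaa')
  9 → (0, 'ababbbaaaaababbaaaa')
  10 → (12, 'abbaaaa')
  11 → (2, 'abbbaaaaababbaaaa')
  12 → (14, 'baaaa')
  13 → (5, 'baaaaababbaaaa')
  14 → (11, 'babbaaaa')
  15 → (1, 'babbbaaaaababbaaaa')
  16 → (13, 'bbaaaa')
  17 → (4, 'bbaaaaababbaaaa')
  18 → (3, 'bbbaaaaababbaaaa')

SA = [18, 17, 16, 15, 6, 7, 8, 9, 10, 0, 12, 2, 14, 5, 11, 1, 13, 4, 3]
[i] adj suffixes → lcp
  [1] 18/17 → 1 ('a')
  [2] 17/16 → 2 ('aa')
  [3] 16/15 → 3 ('aaa')
  [4] 15/6 → 4 ('aaaa')
  [5] 6/7 → 4 ('aaaa')
  [6] 7/8 → 3 ('aaa')
  [7] 8/9 → 2 ('aa')
  [8] 9/10 → 1 ('a')
  [9] 10/0 → 5 ('ababb')
  [10] 0/12 → 2 ('ab')
  [11] 12/2 → 3 ('abb')
  [12] 2/14 → 0 ('')
  [13] 14/5 → 5 ('baaaa')
  [14] 5/11 → 2 ('ba')
  [15] 11/1 → 4 ('babb')
  [16] 1/13 → 1 ('b')
  [17] 13/4 → 6 ('bbaaaa')
  [18] 4/3 → 2 ('bb')

n(n+1)/2 = 19·20/2 = 190
Σ LCP = 0 + 1 + 2 + 3 + 4 + 4 + 3 + 2 + 1 + 5 + 2 + 3 + 0 + 5 + 2 + 4 + 1 + 6 + 2 = 50
distinct = 190 − 50 = 140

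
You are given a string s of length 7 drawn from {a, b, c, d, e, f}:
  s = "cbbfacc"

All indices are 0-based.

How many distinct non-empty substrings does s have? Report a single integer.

sorted suffixes:
  #0 SA[0]=4  'acc'
  #1 SA[1]=1  'bbfacc'
  #2 SA[2]=2  'bfacc'
  #3 SA[3]=6  'c'
  #4 SA[4]=0  'cbbfacc'
  #5 SA[5]=5  'cc'
  #6 SA[6]=3  'facc'

SA = [4, 1, 2, 6, 0, 5, 3]
i: (SA[i-1],SA[i]) lcp shared
  1: (4,1) 0 ''
  2: (1,2) 1 'b'
  3: (2,6) 0 ''
  4: (6,0) 1 'c'
  5: (0,5) 1 'c'
  6: (5,3) 0 ''

n(n+1)/2 = 7·8/2 = 28
Σ LCP = 0 + 0 + 1 + 0 + 1 + 1 + 0 = 3
distinct = 28 − 3 = 25

25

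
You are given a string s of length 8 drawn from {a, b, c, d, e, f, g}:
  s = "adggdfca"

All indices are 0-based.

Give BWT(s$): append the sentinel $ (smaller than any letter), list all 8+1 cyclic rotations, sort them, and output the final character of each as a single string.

rank  rotation   last
    0  $adggdfca  a
    1  a$adggdfc  c
    2  adggdfca$  $
    3  ca$adggdf  f
    4  dfca$adgg  g
    5  dggdfca$a  a
    6  fca$adggd  d
    7  gdfca$adg  g
    8  ggdfca$ad  d

ac$fgadgd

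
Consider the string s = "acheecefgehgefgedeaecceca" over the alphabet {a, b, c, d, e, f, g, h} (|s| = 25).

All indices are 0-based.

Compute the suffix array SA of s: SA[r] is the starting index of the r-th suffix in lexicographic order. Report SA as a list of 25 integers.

rank | idx | suffix
   0 |  24 | a
   1 |   0 | acheecefgehgefgedeaecceca
   2 |  18 | aecceca
   3 |  23 | ca
   4 |  20 | cceca
   5 |  21 | ceca
   6 |   5 | cefgehgefgedeaecceca
   7 |   1 | cheecefgehgefgedeaecceca
   8 |  16 | deaecceca
   9 |  17 | eaecceca
  10 |  22 | eca
  11 |  19 | ecceca
  12 |   4 | ecefgehgefgedeaecceca
  13 |  15 | edeaecceca
  14 |   3 | eecefgehgefgedeaecceca
  15 |  12 | efgedeaecceca
  16 |   6 | efgehgefgedeaecceca
  17 |   9 | ehgefgedeaecceca
  18 |  13 | fgedeaecceca
  19 |   7 | fgehgefgedeaecceca
  20 |  14 | gedeaecceca
  21 |  11 | gefgedeaecceca
  22 |   8 | gehgefgedeaecceca
  23 |   2 | heecefgehgefgedeaecceca
  24 |  10 | hgefgedeaecceca

[24, 0, 18, 23, 20, 21, 5, 1, 16, 17, 22, 19, 4, 15, 3, 12, 6, 9, 13, 7, 14, 11, 8, 2, 10]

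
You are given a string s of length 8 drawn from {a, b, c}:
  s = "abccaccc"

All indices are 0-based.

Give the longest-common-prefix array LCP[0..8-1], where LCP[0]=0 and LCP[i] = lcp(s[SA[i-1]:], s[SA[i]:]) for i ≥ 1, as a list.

[0, 1, 0, 0, 1, 1, 2, 2]

sorted suffixes:
  #0 SA[0]=0  'abccaccc'
  #1 SA[1]=4  'accc'
  #2 SA[2]=1  'bccaccc'
  #3 SA[3]=7  'c'
  #4 SA[4]=3  'caccc'
  #5 SA[5]=6  'cc'
  #6 SA[6]=2  'ccaccc'
  #7 SA[7]=5  'ccc'

SA = [0, 4, 1, 7, 3, 6, 2, 5]
rank  pair      lcp
   1  s[0:],s[4:]  1  'a'
   2  s[4:],s[1:]  0  ''
   3  s[1:],s[7:]  0  ''
   4  s[7:],s[3:]  1  'c'
   5  s[3:],s[6:]  1  'c'
   6  s[6:],s[2:]  2  'cc'
   7  s[2:],s[5:]  2  'cc'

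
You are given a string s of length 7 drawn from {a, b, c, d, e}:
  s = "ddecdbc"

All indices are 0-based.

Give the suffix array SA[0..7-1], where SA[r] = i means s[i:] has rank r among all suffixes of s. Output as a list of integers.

sorted suffixes:
  #0 SA[0]=5  'bc'
  #1 SA[1]=6  'c'
  #2 SA[2]=3  'cdbc'
  #3 SA[3]=4  'dbc'
  #4 SA[4]=0  'ddecdbc'
  #5 SA[5]=1  'decdbc'
  #6 SA[6]=2  'ecdbc'

[5, 6, 3, 4, 0, 1, 2]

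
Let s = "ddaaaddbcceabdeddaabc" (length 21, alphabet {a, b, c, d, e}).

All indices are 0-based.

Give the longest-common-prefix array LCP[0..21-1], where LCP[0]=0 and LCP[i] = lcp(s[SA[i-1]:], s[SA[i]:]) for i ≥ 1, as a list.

rank | idx | suffix
   0 |   2 | aaaddbcceabdeddaabc
   1 |  17 | aabc
   2 |   3 | aaddbcceabdeddaabc
   3 |  18 | abc
   4 |  11 | abdeddaabc
   5 |   4 | addbcceabdeddaabc
   6 |  19 | bc
   7 |   7 | bcceabdeddaabc
   8 |  12 | bdeddaabc
   9 |  20 | c
  10 |   8 | cceabdeddaabc
  11 |   9 | ceabdeddaabc
  12 |   1 | daaaddbcceabdeddaabc
  13 |  16 | daabc
  14 |   6 | dbcceabdeddaabc
  15 |   0 | ddaaaddbcceabdeddaabc
  16 |  15 | ddaabc
  17 |   5 | ddbcceabdeddaabc
  18 |  13 | deddaabc
  19 |  10 | eabdeddaabc
  20 |  14 | eddaabc

SA = [2, 17, 3, 18, 11, 4, 19, 7, 12, 20, 8, 9, 1, 16, 6, 0, 15, 5, 13, 10, 14]
[i] adj suffixes → lcp
  [1] 2/17 → 2 ('aa')
  [2] 17/3 → 2 ('aa')
  [3] 3/18 → 1 ('a')
  [4] 18/11 → 2 ('ab')
  [5] 11/4 → 1 ('a')
  [6] 4/19 → 0 ('')
  [7] 19/7 → 2 ('bc')
  [8] 7/12 → 1 ('b')
  [9] 12/20 → 0 ('')
  [10] 20/8 → 1 ('c')
  [11] 8/9 → 1 ('c')
  [12] 9/1 → 0 ('')
  [13] 1/16 → 3 ('daa')
  [14] 16/6 → 1 ('d')
  [15] 6/0 → 1 ('d')
  [16] 0/15 → 4 ('ddaa')
  [17] 15/5 → 2 ('dd')
  [18] 5/13 → 1 ('d')
  [19] 13/10 → 0 ('')
  [20] 10/14 → 1 ('e')

[0, 2, 2, 1, 2, 1, 0, 2, 1, 0, 1, 1, 0, 3, 1, 1, 4, 2, 1, 0, 1]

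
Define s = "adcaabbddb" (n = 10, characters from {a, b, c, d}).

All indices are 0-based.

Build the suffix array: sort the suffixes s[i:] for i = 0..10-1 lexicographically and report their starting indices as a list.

[3, 4, 0, 9, 5, 6, 2, 8, 1, 7]

rank→(start, suffix):
  0 → (3, 'aabbddb')
  1 → (4, 'abbddb')
  2 → (0, 'adcaabbddb')
  3 → (9, 'b')
  4 → (5, 'bbddb')
  5 → (6, 'bddb')
  6 → (2, 'caabbddb')
  7 → (8, 'db')
  8 → (1, 'dcaabbddb')
  9 → (7, 'ddb')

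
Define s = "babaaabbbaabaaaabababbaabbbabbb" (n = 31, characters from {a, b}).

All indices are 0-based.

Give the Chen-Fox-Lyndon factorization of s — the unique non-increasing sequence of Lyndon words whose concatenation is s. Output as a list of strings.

emit factor 1: 'b' (i=0, period=1)
emit factor 2: 'ab' (i=1, period=2)
emit factor 3: 'aaabbbaab' (i=3, period=9)
emit factor 4: 'aaaabababbaabbbabbb' (i=12, period=19)

["b", "ab", "aaabbbaab", "aaaabababbaabbbabbb"]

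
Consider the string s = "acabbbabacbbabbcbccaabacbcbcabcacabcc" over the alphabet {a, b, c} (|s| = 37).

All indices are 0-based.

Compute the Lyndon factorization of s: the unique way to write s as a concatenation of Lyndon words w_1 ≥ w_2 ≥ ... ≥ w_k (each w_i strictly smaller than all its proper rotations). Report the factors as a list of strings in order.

emit factor 1: 'ac' (i=0, period=2)
emit factor 2: 'abbb' (i=2, period=4)
emit factor 3: 'abacbbabbcbcc' (i=6, period=13)
emit factor 4: 'aabacbcbcabcacabcc' (i=19, period=18)

["ac", "abbb", "abacbbabbcbcc", "aabacbcbcabcacabcc"]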